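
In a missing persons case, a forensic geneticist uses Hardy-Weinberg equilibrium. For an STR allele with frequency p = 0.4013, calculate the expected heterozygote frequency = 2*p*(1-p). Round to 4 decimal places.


Hardy-Weinberg heterozygote frequency:
q = 1 - p = 1 - 0.4013 = 0.5987
2pq = 2 * 0.4013 * 0.5987 = 0.4805

0.4805


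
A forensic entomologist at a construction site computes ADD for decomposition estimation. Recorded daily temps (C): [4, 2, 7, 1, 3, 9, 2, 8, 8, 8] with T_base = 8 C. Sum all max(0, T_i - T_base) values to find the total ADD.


Computing ADD day by day:
Day 1: max(0, 4 - 8) = 0
Day 2: max(0, 2 - 8) = 0
Day 3: max(0, 7 - 8) = 0
Day 4: max(0, 1 - 8) = 0
Day 5: max(0, 3 - 8) = 0
Day 6: max(0, 9 - 8) = 1
Day 7: max(0, 2 - 8) = 0
Day 8: max(0, 8 - 8) = 0
Day 9: max(0, 8 - 8) = 0
Day 10: max(0, 8 - 8) = 0
Total ADD = 1

1


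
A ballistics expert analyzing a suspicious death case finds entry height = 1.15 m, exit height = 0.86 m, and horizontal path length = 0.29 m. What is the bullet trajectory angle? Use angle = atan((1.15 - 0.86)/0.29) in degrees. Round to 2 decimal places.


Bullet trajectory angle:
Height difference = 1.15 - 0.86 = 0.29 m
angle = atan(0.29 / 0.29)
angle = atan(1)
angle = 45.00 degrees

45.00


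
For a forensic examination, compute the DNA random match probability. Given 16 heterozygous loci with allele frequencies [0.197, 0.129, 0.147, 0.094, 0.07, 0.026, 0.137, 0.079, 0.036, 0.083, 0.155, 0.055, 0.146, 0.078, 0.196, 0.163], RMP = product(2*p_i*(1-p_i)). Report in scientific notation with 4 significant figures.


Computing RMP for 16 loci:
Locus 1: 2 * 0.197 * 0.803 = 0.316382
Locus 2: 2 * 0.129 * 0.871 = 0.224718
Locus 3: 2 * 0.147 * 0.853 = 0.250782
Locus 4: 2 * 0.094 * 0.906 = 0.170328
Locus 5: 2 * 0.07 * 0.93 = 0.1302
Locus 6: 2 * 0.026 * 0.974 = 0.050648
Locus 7: 2 * 0.137 * 0.863 = 0.236462
Locus 8: 2 * 0.079 * 0.921 = 0.145518
Locus 9: 2 * 0.036 * 0.964 = 0.069408
Locus 10: 2 * 0.083 * 0.917 = 0.152222
Locus 11: 2 * 0.155 * 0.845 = 0.26195
Locus 12: 2 * 0.055 * 0.945 = 0.10395
Locus 13: 2 * 0.146 * 0.854 = 0.249368
Locus 14: 2 * 0.078 * 0.922 = 0.143832
Locus 15: 2 * 0.196 * 0.804 = 0.315168
Locus 16: 2 * 0.163 * 0.837 = 0.272862
RMP = 6.115e-13

6.115e-13


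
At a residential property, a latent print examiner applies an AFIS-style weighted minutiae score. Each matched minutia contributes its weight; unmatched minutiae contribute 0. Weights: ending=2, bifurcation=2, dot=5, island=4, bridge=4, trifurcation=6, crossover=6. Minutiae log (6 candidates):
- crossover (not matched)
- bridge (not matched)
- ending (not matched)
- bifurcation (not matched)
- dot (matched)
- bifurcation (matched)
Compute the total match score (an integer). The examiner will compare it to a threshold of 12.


Weighted minutiae match score:
  crossover: not matched, +0
  bridge: not matched, +0
  ending: not matched, +0
  bifurcation: not matched, +0
  dot: matched, +5 (running total 5)
  bifurcation: matched, +2 (running total 7)
Total score = 7
Threshold = 12; verdict = inconclusive

7


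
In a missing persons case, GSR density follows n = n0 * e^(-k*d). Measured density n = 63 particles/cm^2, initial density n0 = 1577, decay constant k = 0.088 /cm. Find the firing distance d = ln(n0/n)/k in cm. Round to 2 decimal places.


GSR distance calculation:
n0/n = 1577 / 63 = 25.031746
ln(n0/n) = 3.220145
d = 3.220145 / 0.088 = 36.59 cm

36.59


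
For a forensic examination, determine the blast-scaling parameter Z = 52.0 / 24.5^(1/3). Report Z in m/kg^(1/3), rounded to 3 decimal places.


Scaled distance calculation:
W^(1/3) = 24.5^(1/3) = 2.904393
Z = R / W^(1/3) = 52.0 / 2.904393
Z = 17.904 m/kg^(1/3)

17.904


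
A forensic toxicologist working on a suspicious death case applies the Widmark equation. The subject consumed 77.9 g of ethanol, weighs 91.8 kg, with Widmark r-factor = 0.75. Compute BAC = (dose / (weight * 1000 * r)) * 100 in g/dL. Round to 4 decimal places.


Applying the Widmark formula:
BAC = (dose_g / (body_wt * 1000 * r)) * 100
Denominator = 91.8 * 1000 * 0.75 = 68850
BAC = (77.9 / 68850) * 100
BAC = 0.1131 g/dL

0.1131


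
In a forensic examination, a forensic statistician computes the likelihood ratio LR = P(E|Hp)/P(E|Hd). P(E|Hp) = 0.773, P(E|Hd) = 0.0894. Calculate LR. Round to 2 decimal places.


Likelihood ratio calculation:
LR = P(E|Hp) / P(E|Hd)
LR = 0.773 / 0.0894
LR = 8.65

8.65


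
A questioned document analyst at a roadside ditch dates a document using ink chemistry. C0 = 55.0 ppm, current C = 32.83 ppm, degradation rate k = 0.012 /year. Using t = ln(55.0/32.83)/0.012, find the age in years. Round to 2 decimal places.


Document age estimation:
C0/C = 55.0 / 32.83 = 1.675297
ln(C0/C) = 0.51599
t = 0.51599 / 0.012 = 43.00 years

43.00


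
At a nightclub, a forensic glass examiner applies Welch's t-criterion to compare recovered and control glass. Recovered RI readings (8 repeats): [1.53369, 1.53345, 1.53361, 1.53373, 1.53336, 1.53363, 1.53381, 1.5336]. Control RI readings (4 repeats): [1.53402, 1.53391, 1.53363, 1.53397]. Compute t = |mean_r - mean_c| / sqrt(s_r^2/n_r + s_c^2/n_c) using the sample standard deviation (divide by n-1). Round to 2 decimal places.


Welch's t-criterion for glass RI comparison:
Recovered mean = sum / n_r = 12.26888 / 8 = 1.53361
Control mean = sum / n_c = 6.13553 / 4 = 1.5338825
Recovered sample variance s_r^2 = 2.13429e-08
Control sample variance s_c^2 = 3.03583e-08
Welch SE (unpooled) = sqrt(s_r^2/n_r + s_c^2/n_c) = sqrt(2.66786e-09 + 7.58958e-09) = sqrt(1.02574e-08) = 0.000101279
|mean_r - mean_c| = 0.0002725
t = 0.0002725 / 0.000101279 = 2.69

2.69


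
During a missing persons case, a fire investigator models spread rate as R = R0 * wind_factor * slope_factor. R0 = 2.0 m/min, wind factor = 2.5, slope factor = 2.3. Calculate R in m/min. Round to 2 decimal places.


Fire spread rate calculation:
R = R0 * wind_factor * slope_factor
= 2.0 * 2.5 * 2.3
= 5 * 2.3
= 11.50 m/min

11.50


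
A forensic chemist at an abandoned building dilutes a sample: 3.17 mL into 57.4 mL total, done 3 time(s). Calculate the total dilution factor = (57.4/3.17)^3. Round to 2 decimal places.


Dilution factor calculation:
Single dilution = V_total / V_sample = 57.4 / 3.17 ≈ 18.107256
Number of dilutions = 3
Total DF = (57.4 / 3.17)^3 (full precision, rounded at the end) = 5936.87

5936.87


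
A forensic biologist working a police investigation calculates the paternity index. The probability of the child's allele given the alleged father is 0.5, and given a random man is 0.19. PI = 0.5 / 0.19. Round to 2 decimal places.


Paternity Index calculation:
PI = P(allele|father) / P(allele|random)
PI = 0.5 / 0.19
PI = 2.63

2.63


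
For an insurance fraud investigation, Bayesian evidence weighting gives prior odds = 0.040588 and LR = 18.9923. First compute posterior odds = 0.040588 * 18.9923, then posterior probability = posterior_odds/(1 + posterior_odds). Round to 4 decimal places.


Bayesian evidence evaluation:
Posterior odds = prior_odds * LR = 0.040588 * 18.9923 = 0.7708595
Posterior probability = posterior_odds / (1 + posterior_odds)
= 0.7708595 / (1 + 0.7708595)
= 0.7708595 / 1.7708595
= 0.4353

0.4353


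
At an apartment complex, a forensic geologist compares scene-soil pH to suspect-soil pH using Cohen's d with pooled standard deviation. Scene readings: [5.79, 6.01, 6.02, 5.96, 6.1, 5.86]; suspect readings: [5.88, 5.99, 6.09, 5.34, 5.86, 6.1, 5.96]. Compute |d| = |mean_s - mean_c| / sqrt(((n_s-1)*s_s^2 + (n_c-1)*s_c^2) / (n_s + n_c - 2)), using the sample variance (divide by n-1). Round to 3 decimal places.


Pooled-variance Cohen's d for soil pH comparison:
Scene mean = 35.74 / 6 = 5.956667
Suspect mean = 41.22 / 7 = 5.888571
Scene sample variance s_s^2 = 0.012907
Suspect sample variance s_c^2 = 0.067081
Pooled variance = ((n_s-1)*s_s^2 + (n_c-1)*s_c^2) / (n_s + n_c - 2) = 0.042456
Pooled SD = sqrt(0.042456) = 0.206049
Mean difference = 0.068095
|d| = |0.068095| / 0.206049 = 0.330

0.330


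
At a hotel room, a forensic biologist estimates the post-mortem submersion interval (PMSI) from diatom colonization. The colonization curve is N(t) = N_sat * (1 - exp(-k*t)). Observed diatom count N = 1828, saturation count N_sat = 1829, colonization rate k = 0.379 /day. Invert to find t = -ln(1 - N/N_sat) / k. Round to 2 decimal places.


PMSI from diatom colonization curve:
N / N_sat = 1828 / 1829 = 0.999453
1 - N/N_sat = 0.000547
ln(1 - N/N_sat) = -7.511062
t = -ln(1 - N/N_sat) / k = -(-7.511062) / 0.379 = 19.82 days

19.82


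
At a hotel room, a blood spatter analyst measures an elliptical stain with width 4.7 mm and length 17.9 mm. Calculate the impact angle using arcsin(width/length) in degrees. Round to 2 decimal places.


Blood spatter impact angle calculation:
width / length = 4.7 / 17.9 = 0.26257
angle = arcsin(0.26257)
angle = 15.22 degrees

15.22


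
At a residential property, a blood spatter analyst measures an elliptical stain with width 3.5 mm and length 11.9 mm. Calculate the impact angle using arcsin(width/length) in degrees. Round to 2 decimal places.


Blood spatter impact angle calculation:
width / length = 3.5 / 11.9 = 0.294118
angle = arcsin(0.294118)
angle = 17.10 degrees

17.10


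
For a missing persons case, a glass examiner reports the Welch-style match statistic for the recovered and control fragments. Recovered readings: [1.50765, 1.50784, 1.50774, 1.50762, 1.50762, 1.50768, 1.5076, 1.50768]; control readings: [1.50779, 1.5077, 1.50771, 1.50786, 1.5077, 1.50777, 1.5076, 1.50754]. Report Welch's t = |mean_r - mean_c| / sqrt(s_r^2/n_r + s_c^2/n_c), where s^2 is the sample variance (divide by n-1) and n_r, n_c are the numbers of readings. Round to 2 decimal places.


Welch's t-criterion for glass RI comparison:
Recovered mean = sum / n_r = 12.06143 / 8 = 1.5076787
Control mean = sum / n_c = 12.06167 / 8 = 1.5077087
Recovered sample variance s_r^2 = 6.24107e-09
Control sample variance s_c^2 = 1.05268e-08
Welch SE (unpooled) = sqrt(s_r^2/n_r + s_c^2/n_c) = sqrt(7.80134e-10 + 1.31585e-09) = sqrt(2.09598e-09) = 4.57819e-05
|mean_r - mean_c| = 3e-05
t = 3e-05 / 4.57819e-05 = 0.66

0.66


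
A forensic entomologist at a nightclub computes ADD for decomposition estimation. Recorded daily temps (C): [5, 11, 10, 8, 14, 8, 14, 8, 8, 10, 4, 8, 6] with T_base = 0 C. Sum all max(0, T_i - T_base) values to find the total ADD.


Computing ADD day by day:
Day 1: max(0, 5 - 0) = 5
Day 2: max(0, 11 - 0) = 11
Day 3: max(0, 10 - 0) = 10
Day 4: max(0, 8 - 0) = 8
Day 5: max(0, 14 - 0) = 14
Day 6: max(0, 8 - 0) = 8
Day 7: max(0, 14 - 0) = 14
Day 8: max(0, 8 - 0) = 8
Day 9: max(0, 8 - 0) = 8
Day 10: max(0, 10 - 0) = 10
Day 11: max(0, 4 - 0) = 4
Day 12: max(0, 8 - 0) = 8
Day 13: max(0, 6 - 0) = 6
Total ADD = 114

114


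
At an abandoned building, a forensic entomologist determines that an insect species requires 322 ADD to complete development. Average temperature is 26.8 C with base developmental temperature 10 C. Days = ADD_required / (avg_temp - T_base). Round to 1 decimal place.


Insect development time:
Effective temperature = avg_temp - T_base = 26.8 - 10 = 16.8 C
Days = ADD / effective_temp = 322 / 16.8 = 19.2 days

19.2


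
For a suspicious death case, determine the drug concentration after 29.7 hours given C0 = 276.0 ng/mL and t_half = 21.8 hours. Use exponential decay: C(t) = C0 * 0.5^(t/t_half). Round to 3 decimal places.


Drug concentration decay:
Number of half-lives = t / t_half = 29.7 / 21.8 = 1.362385
Decay factor = 0.5^1.362385 = 0.38893878
C(t) = 276.0 * 0.38893878 = 107.347 ng/mL

107.347


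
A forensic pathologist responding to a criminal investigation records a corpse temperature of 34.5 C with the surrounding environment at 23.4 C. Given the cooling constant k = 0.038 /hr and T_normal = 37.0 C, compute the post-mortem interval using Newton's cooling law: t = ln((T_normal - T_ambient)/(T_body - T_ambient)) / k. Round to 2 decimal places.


Using Newton's law of cooling:
t = ln((T_normal - T_ambient) / (T_body - T_ambient)) / k
T_normal - T_ambient = 13.6
T_body - T_ambient = 11.1
Ratio = 1.225225
ln(ratio) = 0.203125
t = 0.203125 / 0.038 = 5.35 hours

5.35


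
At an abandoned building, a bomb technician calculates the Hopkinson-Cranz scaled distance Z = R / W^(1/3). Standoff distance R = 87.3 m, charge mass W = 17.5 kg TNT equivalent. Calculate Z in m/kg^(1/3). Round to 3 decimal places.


Scaled distance calculation:
W^(1/3) = 17.5^(1/3) = 2.596247
Z = R / W^(1/3) = 87.3 / 2.596247
Z = 33.625 m/kg^(1/3)

33.625


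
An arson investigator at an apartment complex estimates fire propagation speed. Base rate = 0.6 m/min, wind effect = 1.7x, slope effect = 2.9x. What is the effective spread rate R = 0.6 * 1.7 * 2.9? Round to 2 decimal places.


Fire spread rate calculation:
R = R0 * wind_factor * slope_factor
= 0.6 * 1.7 * 2.9
= 1.02 * 2.9
= 2.96 m/min

2.96


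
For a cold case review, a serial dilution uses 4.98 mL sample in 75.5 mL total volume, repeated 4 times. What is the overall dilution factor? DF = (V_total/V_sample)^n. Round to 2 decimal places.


Dilution factor calculation:
Single dilution = V_total / V_sample = 75.5 / 4.98 ≈ 15.160643
Number of dilutions = 4
Total DF = (75.5 / 4.98)^4 (full precision, rounded at the end) = 52828.76

52828.76


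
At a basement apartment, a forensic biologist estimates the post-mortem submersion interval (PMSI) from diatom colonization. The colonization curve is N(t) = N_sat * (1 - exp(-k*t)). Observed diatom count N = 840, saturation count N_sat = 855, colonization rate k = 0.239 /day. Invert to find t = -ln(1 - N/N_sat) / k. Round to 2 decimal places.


PMSI from diatom colonization curve:
N / N_sat = 840 / 855 = 0.982456
1 - N/N_sat = 0.017544
ln(1 - N/N_sat) = -4.043043
t = -ln(1 - N/N_sat) / k = -(-4.043043) / 0.239 = 16.92 days

16.92


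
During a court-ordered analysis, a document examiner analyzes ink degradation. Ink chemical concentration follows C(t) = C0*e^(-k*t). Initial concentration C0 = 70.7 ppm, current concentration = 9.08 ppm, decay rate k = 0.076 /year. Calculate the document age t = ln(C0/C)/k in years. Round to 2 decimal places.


Document age estimation:
C0/C = 70.7 / 9.08 = 7.786344
ln(C0/C) = 2.052371
t = 2.052371 / 0.076 = 27.00 years

27.00


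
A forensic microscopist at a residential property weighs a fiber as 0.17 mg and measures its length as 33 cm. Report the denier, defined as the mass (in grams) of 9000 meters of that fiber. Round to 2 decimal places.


Denier calculation:
Mass in grams = 0.17 mg / 1000 = 0.00017 g
Length in meters = 33 cm / 100 = 0.33 m
Linear density = mass / length = 0.00017 / 0.33 = 0.00051515 g/m
Denier = (g/m) * 9000 = 0.00051515 * 9000 = 4.64

4.64


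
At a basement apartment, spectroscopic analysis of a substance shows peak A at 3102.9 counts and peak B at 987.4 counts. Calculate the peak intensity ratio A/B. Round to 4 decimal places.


Spectral peak ratio:
Peak A = 3102.9 counts
Peak B = 987.4 counts
Ratio = 3102.9 / 987.4 = 3.1425

3.1425


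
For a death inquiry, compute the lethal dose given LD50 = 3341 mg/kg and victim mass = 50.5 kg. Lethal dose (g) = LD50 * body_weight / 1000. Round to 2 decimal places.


Lethal dose calculation:
Lethal dose = LD50 * body_weight / 1000
= 3341 * 50.5 / 1000
= 168720.5 / 1000
= 168.72 g

168.72


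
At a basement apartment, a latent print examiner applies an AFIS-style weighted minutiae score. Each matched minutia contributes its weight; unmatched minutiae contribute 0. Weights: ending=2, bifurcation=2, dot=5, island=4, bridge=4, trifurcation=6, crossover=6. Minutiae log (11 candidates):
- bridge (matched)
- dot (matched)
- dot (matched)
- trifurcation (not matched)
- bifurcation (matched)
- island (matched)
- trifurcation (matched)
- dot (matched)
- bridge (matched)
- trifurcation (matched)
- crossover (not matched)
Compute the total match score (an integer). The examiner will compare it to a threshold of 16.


Weighted minutiae match score:
  bridge: matched, +4 (running total 4)
  dot: matched, +5 (running total 9)
  dot: matched, +5 (running total 14)
  trifurcation: not matched, +0
  bifurcation: matched, +2 (running total 16)
  island: matched, +4 (running total 20)
  trifurcation: matched, +6 (running total 26)
  dot: matched, +5 (running total 31)
  bridge: matched, +4 (running total 35)
  trifurcation: matched, +6 (running total 41)
  crossover: not matched, +0
Total score = 41
Threshold = 16; verdict = identification

41


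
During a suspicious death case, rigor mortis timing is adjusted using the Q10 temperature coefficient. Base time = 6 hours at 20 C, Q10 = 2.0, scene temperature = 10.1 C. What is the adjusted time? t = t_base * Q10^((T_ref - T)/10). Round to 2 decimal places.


Rigor mortis time adjustment:
Exponent = (T_ref - T_actual) / 10 = (20 - 10.1) / 10 = 0.99
Q10 factor = 2.0^0.99 = 1.98618
t_adjusted = 6 * 1.98618 = 11.92 hours

11.92


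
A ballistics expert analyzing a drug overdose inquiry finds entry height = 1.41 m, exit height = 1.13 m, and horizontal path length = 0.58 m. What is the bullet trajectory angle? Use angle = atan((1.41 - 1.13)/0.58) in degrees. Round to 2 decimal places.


Bullet trajectory angle:
Height difference = 1.41 - 1.13 = 0.28 m
angle = atan(0.28 / 0.58)
angle = atan(0.482759)
angle = 25.77 degrees

25.77


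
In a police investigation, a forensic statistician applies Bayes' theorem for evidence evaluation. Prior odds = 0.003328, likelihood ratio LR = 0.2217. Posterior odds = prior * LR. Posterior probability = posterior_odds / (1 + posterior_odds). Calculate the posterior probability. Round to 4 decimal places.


Bayesian evidence evaluation:
Posterior odds = prior_odds * LR = 0.003328 * 0.2217 = 0.0007378176
Posterior probability = posterior_odds / (1 + posterior_odds)
= 0.0007378176 / (1 + 0.0007378176)
= 0.0007378176 / 1.0007378176
= 0.0007

0.0007


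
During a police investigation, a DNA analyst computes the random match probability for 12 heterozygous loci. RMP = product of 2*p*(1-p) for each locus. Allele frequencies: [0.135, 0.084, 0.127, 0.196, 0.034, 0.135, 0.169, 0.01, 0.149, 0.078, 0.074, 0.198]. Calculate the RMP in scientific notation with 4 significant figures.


Computing RMP for 12 loci:
Locus 1: 2 * 0.135 * 0.865 = 0.23355
Locus 2: 2 * 0.084 * 0.916 = 0.153888
Locus 3: 2 * 0.127 * 0.873 = 0.221742
Locus 4: 2 * 0.196 * 0.804 = 0.315168
Locus 5: 2 * 0.034 * 0.966 = 0.065688
Locus 6: 2 * 0.135 * 0.865 = 0.23355
Locus 7: 2 * 0.169 * 0.831 = 0.280878
Locus 8: 2 * 0.01 * 0.99 = 0.0198
Locus 9: 2 * 0.149 * 0.851 = 0.253598
Locus 10: 2 * 0.078 * 0.922 = 0.143832
Locus 11: 2 * 0.074 * 0.926 = 0.137048
Locus 12: 2 * 0.198 * 0.802 = 0.317592
RMP = 3.402e-10

3.402e-10


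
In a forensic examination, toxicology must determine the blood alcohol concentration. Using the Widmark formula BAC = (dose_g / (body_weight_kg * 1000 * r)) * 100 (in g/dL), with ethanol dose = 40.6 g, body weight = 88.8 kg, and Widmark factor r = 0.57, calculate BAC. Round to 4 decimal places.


Applying the Widmark formula:
BAC = (dose_g / (body_wt * 1000 * r)) * 100
Denominator = 88.8 * 1000 * 0.57 = 50616
BAC = (40.6 / 50616) * 100
BAC = 0.0802 g/dL

0.0802


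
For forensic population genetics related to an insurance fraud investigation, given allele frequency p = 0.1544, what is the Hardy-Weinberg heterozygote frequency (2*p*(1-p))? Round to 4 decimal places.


Hardy-Weinberg heterozygote frequency:
q = 1 - p = 1 - 0.1544 = 0.8456
2pq = 2 * 0.1544 * 0.8456 = 0.2611

0.2611


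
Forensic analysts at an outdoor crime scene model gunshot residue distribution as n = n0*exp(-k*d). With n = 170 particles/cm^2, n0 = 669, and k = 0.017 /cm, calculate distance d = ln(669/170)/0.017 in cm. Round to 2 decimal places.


GSR distance calculation:
n0/n = 669 / 170 = 3.935294
ln(n0/n) = 1.369986
d = 1.369986 / 0.017 = 80.59 cm

80.59


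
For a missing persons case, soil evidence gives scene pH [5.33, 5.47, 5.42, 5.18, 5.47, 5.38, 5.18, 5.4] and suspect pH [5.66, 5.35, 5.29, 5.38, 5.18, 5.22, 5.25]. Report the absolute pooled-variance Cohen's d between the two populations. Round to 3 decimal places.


Pooled-variance Cohen's d for soil pH comparison:
Scene mean = 42.83 / 8 = 5.35375
Suspect mean = 37.33 / 7 = 5.332857
Scene sample variance s_s^2 = 0.013598
Suspect sample variance s_c^2 = 0.025724
Pooled variance = ((n_s-1)*s_s^2 + (n_c-1)*s_c^2) / (n_s + n_c - 2) = 0.019195
Pooled SD = sqrt(0.019195) = 0.138546
Mean difference = 0.020893
|d| = |0.020893| / 0.138546 = 0.151

0.151


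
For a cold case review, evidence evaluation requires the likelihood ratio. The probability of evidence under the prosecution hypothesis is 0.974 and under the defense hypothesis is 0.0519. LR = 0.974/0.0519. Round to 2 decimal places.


Likelihood ratio calculation:
LR = P(E|Hp) / P(E|Hd)
LR = 0.974 / 0.0519
LR = 18.77

18.77


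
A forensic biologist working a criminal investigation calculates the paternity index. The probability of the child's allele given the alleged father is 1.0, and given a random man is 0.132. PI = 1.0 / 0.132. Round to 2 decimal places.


Paternity Index calculation:
PI = P(allele|father) / P(allele|random)
PI = 1.0 / 0.132
PI = 7.58

7.58


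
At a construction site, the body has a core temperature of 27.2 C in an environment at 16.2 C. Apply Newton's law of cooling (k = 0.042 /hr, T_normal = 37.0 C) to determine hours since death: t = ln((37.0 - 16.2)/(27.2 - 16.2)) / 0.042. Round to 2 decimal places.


Using Newton's law of cooling:
t = ln((T_normal - T_ambient) / (T_body - T_ambient)) / k
T_normal - T_ambient = 20.8
T_body - T_ambient = 11.0
Ratio = 1.890909
ln(ratio) = 0.637058
t = 0.637058 / 0.042 = 15.17 hours

15.17


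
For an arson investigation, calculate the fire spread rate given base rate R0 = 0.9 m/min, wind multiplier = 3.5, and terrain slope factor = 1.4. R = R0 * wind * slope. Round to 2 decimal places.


Fire spread rate calculation:
R = R0 * wind_factor * slope_factor
= 0.9 * 3.5 * 1.4
= 3.15 * 1.4
= 4.41 m/min

4.41


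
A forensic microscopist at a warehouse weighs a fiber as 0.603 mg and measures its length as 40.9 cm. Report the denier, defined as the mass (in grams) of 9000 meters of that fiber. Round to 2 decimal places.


Denier calculation:
Mass in grams = 0.603 mg / 1000 = 0.000603 g
Length in meters = 40.9 cm / 100 = 0.409 m
Linear density = mass / length = 0.000603 / 0.409 = 0.00147433 g/m
Denier = (g/m) * 9000 = 0.00147433 * 9000 = 13.27

13.27


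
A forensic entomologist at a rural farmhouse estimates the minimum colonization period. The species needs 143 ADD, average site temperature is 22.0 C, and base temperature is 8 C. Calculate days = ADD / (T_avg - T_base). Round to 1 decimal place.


Insect development time:
Effective temperature = avg_temp - T_base = 22.0 - 8 = 14.0 C
Days = ADD / effective_temp = 143 / 14.0 = 10.2 days

10.2


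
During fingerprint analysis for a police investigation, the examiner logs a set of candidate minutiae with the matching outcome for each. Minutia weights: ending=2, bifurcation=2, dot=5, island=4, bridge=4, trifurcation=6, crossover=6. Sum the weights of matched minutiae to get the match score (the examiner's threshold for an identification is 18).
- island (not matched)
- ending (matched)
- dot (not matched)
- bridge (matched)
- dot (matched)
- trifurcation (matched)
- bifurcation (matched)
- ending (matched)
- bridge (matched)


Weighted minutiae match score:
  island: not matched, +0
  ending: matched, +2 (running total 2)
  dot: not matched, +0
  bridge: matched, +4 (running total 6)
  dot: matched, +5 (running total 11)
  trifurcation: matched, +6 (running total 17)
  bifurcation: matched, +2 (running total 19)
  ending: matched, +2 (running total 21)
  bridge: matched, +4 (running total 25)
Total score = 25
Threshold = 18; verdict = identification

25


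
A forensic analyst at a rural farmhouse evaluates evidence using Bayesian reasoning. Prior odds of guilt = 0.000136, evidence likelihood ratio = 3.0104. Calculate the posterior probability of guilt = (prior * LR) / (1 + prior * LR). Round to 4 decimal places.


Bayesian evidence evaluation:
Posterior odds = prior_odds * LR = 0.000136 * 3.0104 = 0.0004094144
Posterior probability = posterior_odds / (1 + posterior_odds)
= 0.0004094144 / (1 + 0.0004094144)
= 0.0004094144 / 1.0004094144
= 0.0004

0.0004


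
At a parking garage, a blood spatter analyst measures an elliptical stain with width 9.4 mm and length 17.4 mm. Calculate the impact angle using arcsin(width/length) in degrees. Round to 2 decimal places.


Blood spatter impact angle calculation:
width / length = 9.4 / 17.4 = 0.54023
angle = arcsin(0.54023)
angle = 32.70 degrees

32.70


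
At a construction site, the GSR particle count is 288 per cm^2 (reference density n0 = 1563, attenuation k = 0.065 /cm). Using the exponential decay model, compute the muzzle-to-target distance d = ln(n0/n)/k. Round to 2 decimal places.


GSR distance calculation:
n0/n = 1563 / 288 = 5.427083
ln(n0/n) = 1.691402
d = 1.691402 / 0.065 = 26.02 cm

26.02


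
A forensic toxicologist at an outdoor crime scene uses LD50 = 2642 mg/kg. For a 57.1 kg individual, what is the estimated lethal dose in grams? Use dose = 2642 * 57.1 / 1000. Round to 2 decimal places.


Lethal dose calculation:
Lethal dose = LD50 * body_weight / 1000
= 2642 * 57.1 / 1000
= 150858.2 / 1000
= 150.86 g

150.86


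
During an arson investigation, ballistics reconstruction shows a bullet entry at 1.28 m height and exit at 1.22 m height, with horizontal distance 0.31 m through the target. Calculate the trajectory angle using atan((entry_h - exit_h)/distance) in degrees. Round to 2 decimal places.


Bullet trajectory angle:
Height difference = 1.28 - 1.22 = 0.06 m
angle = atan(0.06 / 0.31)
angle = atan(0.193548)
angle = 10.95 degrees

10.95


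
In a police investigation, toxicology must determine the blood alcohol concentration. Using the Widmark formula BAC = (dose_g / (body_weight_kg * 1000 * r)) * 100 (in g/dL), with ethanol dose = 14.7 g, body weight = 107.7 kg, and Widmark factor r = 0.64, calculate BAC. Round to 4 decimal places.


Applying the Widmark formula:
BAC = (dose_g / (body_wt * 1000 * r)) * 100
Denominator = 107.7 * 1000 * 0.64 = 68928
BAC = (14.7 / 68928) * 100
BAC = 0.0213 g/dL

0.0213


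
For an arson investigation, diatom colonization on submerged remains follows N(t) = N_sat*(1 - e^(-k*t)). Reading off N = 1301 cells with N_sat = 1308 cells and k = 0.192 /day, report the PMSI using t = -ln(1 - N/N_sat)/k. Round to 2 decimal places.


PMSI from diatom colonization curve:
N / N_sat = 1301 / 1308 = 0.994648
1 - N/N_sat = 0.005352
ln(1 - N/N_sat) = -5.230285
t = -ln(1 - N/N_sat) / k = -(-5.230285) / 0.192 = 27.24 days

27.24


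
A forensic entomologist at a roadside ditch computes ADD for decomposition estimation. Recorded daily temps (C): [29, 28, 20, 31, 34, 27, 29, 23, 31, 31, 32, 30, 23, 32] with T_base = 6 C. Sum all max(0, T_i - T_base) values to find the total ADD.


Computing ADD day by day:
Day 1: max(0, 29 - 6) = 23
Day 2: max(0, 28 - 6) = 22
Day 3: max(0, 20 - 6) = 14
Day 4: max(0, 31 - 6) = 25
Day 5: max(0, 34 - 6) = 28
Day 6: max(0, 27 - 6) = 21
Day 7: max(0, 29 - 6) = 23
Day 8: max(0, 23 - 6) = 17
Day 9: max(0, 31 - 6) = 25
Day 10: max(0, 31 - 6) = 25
Day 11: max(0, 32 - 6) = 26
Day 12: max(0, 30 - 6) = 24
Day 13: max(0, 23 - 6) = 17
Day 14: max(0, 32 - 6) = 26
Total ADD = 316

316


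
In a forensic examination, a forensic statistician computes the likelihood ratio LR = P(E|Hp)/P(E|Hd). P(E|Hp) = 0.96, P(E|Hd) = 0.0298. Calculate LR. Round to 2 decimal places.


Likelihood ratio calculation:
LR = P(E|Hp) / P(E|Hd)
LR = 0.96 / 0.0298
LR = 32.21

32.21


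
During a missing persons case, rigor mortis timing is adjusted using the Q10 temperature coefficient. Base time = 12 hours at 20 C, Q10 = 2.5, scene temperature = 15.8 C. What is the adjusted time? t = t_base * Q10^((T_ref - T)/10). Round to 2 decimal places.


Rigor mortis time adjustment:
Exponent = (T_ref - T_actual) / 10 = (20 - 15.8) / 10 = 0.42
Q10 factor = 2.5^0.42 = 1.46938
t_adjusted = 12 * 1.46938 = 17.63 hours

17.63


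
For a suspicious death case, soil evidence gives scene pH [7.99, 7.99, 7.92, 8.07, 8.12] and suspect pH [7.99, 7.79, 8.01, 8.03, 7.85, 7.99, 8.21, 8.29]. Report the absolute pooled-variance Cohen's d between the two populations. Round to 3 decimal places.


Pooled-variance Cohen's d for soil pH comparison:
Scene mean = 40.09 / 5 = 8.018
Suspect mean = 64.16 / 8 = 8.02
Scene sample variance s_s^2 = 0.00607
Suspect sample variance s_c^2 = 0.027543
Pooled variance = ((n_s-1)*s_s^2 + (n_c-1)*s_c^2) / (n_s + n_c - 2) = 0.019735
Pooled SD = sqrt(0.019735) = 0.140481
Mean difference = -0.002
|d| = |-0.002| / 0.140481 = 0.014

0.014


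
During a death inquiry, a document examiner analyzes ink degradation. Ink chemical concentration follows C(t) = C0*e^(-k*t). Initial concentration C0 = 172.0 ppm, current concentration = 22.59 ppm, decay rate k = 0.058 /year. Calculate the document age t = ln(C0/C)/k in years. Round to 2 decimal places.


Document age estimation:
C0/C = 172.0 / 22.59 = 7.613988
ln(C0/C) = 2.029987
t = 2.029987 / 0.058 = 35.00 years

35.00


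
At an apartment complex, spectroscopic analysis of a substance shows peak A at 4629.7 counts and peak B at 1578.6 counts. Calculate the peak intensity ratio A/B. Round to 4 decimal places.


Spectral peak ratio:
Peak A = 4629.7 counts
Peak B = 1578.6 counts
Ratio = 4629.7 / 1578.6 = 2.9328

2.9328


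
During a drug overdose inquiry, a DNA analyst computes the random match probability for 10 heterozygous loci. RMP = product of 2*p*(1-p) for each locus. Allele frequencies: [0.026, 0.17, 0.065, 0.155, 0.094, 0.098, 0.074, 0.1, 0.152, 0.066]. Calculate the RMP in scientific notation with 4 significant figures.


Computing RMP for 10 loci:
Locus 1: 2 * 0.026 * 0.974 = 0.050648
Locus 2: 2 * 0.17 * 0.83 = 0.2822
Locus 3: 2 * 0.065 * 0.935 = 0.12155
Locus 4: 2 * 0.155 * 0.845 = 0.26195
Locus 5: 2 * 0.094 * 0.906 = 0.170328
Locus 6: 2 * 0.098 * 0.902 = 0.176792
Locus 7: 2 * 0.074 * 0.926 = 0.137048
Locus 8: 2 * 0.1 * 0.9 = 0.18
Locus 9: 2 * 0.152 * 0.848 = 0.257792
Locus 10: 2 * 0.066 * 0.934 = 0.123288
RMP = 1.074e-08

1.074e-08


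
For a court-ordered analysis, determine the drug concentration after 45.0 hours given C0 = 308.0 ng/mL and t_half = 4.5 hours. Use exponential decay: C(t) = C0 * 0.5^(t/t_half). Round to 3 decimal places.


Drug concentration decay:
Number of half-lives = t / t_half = 45.0 / 4.5 = 10
Decay factor = 0.5^10 = 0.00097656
C(t) = 308.0 * 0.00097656 = 0.301 ng/mL

0.301


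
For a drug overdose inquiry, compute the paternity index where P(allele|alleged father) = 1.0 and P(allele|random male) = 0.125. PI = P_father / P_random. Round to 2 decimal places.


Paternity Index calculation:
PI = P(allele|father) / P(allele|random)
PI = 1.0 / 0.125
PI = 8.00

8.00


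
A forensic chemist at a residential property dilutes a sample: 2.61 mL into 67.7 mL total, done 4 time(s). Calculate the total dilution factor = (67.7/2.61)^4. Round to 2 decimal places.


Dilution factor calculation:
Single dilution = V_total / V_sample = 67.7 / 2.61 ≈ 25.938697
Number of dilutions = 4
Total DF = (67.7 / 2.61)^4 (full precision, rounded at the end) = 452681.39

452681.39


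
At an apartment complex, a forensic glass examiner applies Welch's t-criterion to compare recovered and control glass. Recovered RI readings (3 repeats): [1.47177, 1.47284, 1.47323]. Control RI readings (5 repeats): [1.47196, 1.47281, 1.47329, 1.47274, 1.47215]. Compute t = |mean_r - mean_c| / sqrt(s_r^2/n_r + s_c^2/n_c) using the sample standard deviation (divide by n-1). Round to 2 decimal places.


Welch's t-criterion for glass RI comparison:
Recovered mean = sum / n_r = 4.41784 / 3 = 1.4726133
Control mean = sum / n_c = 7.36295 / 5 = 1.47259
Recovered sample variance s_r^2 = 5.71433e-07
Control sample variance s_c^2 = 2.8785e-07
Welch SE (unpooled) = sqrt(s_r^2/n_r + s_c^2/n_c) = sqrt(1.90478e-07 + 5.757e-08) = sqrt(2.48048e-07) = 0.000498044
|mean_r - mean_c| = 2.33333e-05
t = 2.33333e-05 / 0.000498044 = 0.05

0.05


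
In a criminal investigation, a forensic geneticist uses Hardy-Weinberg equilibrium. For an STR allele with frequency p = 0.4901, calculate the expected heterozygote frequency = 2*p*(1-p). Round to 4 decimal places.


Hardy-Weinberg heterozygote frequency:
q = 1 - p = 1 - 0.4901 = 0.5099
2pq = 2 * 0.4901 * 0.5099 = 0.4998

0.4998


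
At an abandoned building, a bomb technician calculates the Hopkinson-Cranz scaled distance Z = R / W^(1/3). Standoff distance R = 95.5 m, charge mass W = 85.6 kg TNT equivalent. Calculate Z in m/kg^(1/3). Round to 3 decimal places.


Scaled distance calculation:
W^(1/3) = 85.6^(1/3) = 4.407151
Z = R / W^(1/3) = 95.5 / 4.407151
Z = 21.669 m/kg^(1/3)

21.669


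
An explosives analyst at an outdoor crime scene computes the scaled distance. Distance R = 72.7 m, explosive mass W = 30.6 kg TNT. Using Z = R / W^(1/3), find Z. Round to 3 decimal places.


Scaled distance calculation:
W^(1/3) = 30.6^(1/3) = 3.127811
Z = R / W^(1/3) = 72.7 / 3.127811
Z = 23.243 m/kg^(1/3)

23.243


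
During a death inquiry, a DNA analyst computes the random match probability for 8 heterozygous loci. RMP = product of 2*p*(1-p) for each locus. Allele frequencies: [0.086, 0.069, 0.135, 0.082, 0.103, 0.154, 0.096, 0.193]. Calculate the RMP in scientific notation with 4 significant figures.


Computing RMP for 8 loci:
Locus 1: 2 * 0.086 * 0.914 = 0.157208
Locus 2: 2 * 0.069 * 0.931 = 0.128478
Locus 3: 2 * 0.135 * 0.865 = 0.23355
Locus 4: 2 * 0.082 * 0.918 = 0.150552
Locus 5: 2 * 0.103 * 0.897 = 0.184782
Locus 6: 2 * 0.154 * 0.846 = 0.260568
Locus 7: 2 * 0.096 * 0.904 = 0.173568
Locus 8: 2 * 0.193 * 0.807 = 0.311502
RMP = 1.849e-06

1.849e-06


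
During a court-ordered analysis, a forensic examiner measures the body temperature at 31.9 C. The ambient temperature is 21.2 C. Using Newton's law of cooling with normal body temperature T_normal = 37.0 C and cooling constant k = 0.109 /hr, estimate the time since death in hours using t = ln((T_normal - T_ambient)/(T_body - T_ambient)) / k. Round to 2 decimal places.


Using Newton's law of cooling:
t = ln((T_normal - T_ambient) / (T_body - T_ambient)) / k
T_normal - T_ambient = 15.8
T_body - T_ambient = 10.7
Ratio = 1.476636
ln(ratio) = 0.389767
t = 0.389767 / 0.109 = 3.58 hours

3.58


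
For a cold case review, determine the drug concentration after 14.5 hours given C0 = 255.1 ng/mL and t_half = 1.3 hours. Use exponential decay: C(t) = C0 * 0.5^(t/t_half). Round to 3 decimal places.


Drug concentration decay:
Number of half-lives = t / t_half = 14.5 / 1.3 = 11.153846
Decay factor = 0.5^11.153846 = 0.00043889
C(t) = 255.1 * 0.00043889 = 0.112 ng/mL

0.112


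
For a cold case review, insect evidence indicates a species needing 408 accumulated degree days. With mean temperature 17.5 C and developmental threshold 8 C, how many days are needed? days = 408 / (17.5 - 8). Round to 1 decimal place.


Insect development time:
Effective temperature = avg_temp - T_base = 17.5 - 8 = 9.5 C
Days = ADD / effective_temp = 408 / 9.5 = 42.9 days

42.9


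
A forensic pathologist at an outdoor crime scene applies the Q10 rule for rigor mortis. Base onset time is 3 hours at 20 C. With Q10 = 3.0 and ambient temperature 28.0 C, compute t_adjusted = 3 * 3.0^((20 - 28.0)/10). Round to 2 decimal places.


Rigor mortis time adjustment:
Exponent = (T_ref - T_actual) / 10 = (20 - 28.0) / 10 = -0.8
Q10 factor = 3.0^-0.8 = 0.41524
t_adjusted = 3 * 0.41524 = 1.25 hours

1.25


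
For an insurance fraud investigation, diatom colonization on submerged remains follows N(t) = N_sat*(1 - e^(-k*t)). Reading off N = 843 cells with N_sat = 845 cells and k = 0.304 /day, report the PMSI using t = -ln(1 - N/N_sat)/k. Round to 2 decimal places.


PMSI from diatom colonization curve:
N / N_sat = 843 / 845 = 0.997633
1 - N/N_sat = 0.002367
ln(1 - N/N_sat) = -6.046132
t = -ln(1 - N/N_sat) / k = -(-6.046132) / 0.304 = 19.89 days

19.89


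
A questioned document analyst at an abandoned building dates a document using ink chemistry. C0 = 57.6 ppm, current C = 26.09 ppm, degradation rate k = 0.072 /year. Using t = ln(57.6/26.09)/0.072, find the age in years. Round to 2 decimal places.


Document age estimation:
C0/C = 57.6 / 26.09 = 2.207742
ln(C0/C) = 0.79197
t = 0.79197 / 0.072 = 11.00 years

11.00


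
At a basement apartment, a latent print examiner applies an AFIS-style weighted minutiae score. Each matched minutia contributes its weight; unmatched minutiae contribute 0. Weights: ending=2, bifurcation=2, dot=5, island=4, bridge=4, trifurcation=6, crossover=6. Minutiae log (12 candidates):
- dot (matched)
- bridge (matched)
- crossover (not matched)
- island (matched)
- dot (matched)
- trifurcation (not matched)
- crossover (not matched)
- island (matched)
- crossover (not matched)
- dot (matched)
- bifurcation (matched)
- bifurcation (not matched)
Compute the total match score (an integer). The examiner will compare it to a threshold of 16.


Weighted minutiae match score:
  dot: matched, +5 (running total 5)
  bridge: matched, +4 (running total 9)
  crossover: not matched, +0
  island: matched, +4 (running total 13)
  dot: matched, +5 (running total 18)
  trifurcation: not matched, +0
  crossover: not matched, +0
  island: matched, +4 (running total 22)
  crossover: not matched, +0
  dot: matched, +5 (running total 27)
  bifurcation: matched, +2 (running total 29)
  bifurcation: not matched, +0
Total score = 29
Threshold = 16; verdict = identification

29


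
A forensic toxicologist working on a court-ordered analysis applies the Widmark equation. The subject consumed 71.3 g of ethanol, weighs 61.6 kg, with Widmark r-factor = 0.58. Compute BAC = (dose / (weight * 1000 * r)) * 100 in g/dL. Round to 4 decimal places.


Applying the Widmark formula:
BAC = (dose_g / (body_wt * 1000 * r)) * 100
Denominator = 61.6 * 1000 * 0.58 = 35728
BAC = (71.3 / 35728) * 100
BAC = 0.1996 g/dL

0.1996


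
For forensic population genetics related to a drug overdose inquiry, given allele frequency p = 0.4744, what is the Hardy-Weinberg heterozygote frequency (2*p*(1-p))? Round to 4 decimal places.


Hardy-Weinberg heterozygote frequency:
q = 1 - p = 1 - 0.4744 = 0.5256
2pq = 2 * 0.4744 * 0.5256 = 0.4987

0.4987


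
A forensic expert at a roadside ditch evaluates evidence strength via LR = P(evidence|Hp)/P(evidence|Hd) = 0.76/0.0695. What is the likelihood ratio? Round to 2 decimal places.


Likelihood ratio calculation:
LR = P(E|Hp) / P(E|Hd)
LR = 0.76 / 0.0695
LR = 10.94

10.94


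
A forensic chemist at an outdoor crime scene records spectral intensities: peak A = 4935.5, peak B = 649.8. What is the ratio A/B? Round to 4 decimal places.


Spectral peak ratio:
Peak A = 4935.5 counts
Peak B = 649.8 counts
Ratio = 4935.5 / 649.8 = 7.5954

7.5954


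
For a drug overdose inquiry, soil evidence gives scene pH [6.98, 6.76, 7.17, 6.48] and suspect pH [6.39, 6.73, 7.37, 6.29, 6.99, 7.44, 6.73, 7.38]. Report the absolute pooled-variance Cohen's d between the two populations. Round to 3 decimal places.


Pooled-variance Cohen's d for soil pH comparison:
Scene mean = 27.39 / 4 = 6.8475
Suspect mean = 55.32 / 8 = 6.915
Scene sample variance s_s^2 = 0.088092
Suspect sample variance s_c^2 = 0.2056
Pooled variance = ((n_s-1)*s_s^2 + (n_c-1)*s_c^2) / (n_s + n_c - 2) = 0.170348
Pooled SD = sqrt(0.170348) = 0.412732
Mean difference = -0.0675
|d| = |-0.0675| / 0.412732 = 0.164

0.164


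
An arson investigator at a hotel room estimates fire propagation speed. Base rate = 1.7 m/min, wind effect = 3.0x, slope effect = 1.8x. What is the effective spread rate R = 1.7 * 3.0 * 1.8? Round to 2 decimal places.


Fire spread rate calculation:
R = R0 * wind_factor * slope_factor
= 1.7 * 3.0 * 1.8
= 5.1 * 1.8
= 9.18 m/min

9.18
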